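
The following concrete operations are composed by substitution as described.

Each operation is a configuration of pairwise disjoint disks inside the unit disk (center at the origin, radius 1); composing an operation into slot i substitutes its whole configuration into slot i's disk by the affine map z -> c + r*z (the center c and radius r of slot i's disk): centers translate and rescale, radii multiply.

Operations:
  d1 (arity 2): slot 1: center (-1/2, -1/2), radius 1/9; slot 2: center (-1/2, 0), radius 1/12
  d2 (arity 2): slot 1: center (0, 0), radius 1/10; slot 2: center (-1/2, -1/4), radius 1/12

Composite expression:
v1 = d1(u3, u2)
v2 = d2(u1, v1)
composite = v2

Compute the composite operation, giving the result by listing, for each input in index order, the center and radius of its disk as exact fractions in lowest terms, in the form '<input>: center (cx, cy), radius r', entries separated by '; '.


u1: center (0, 0), radius 1/10; u2: center (-13/24, -1/4), radius 1/144; u3: center (-13/24, -7/24), radius 1/108

Only the slot chain above each u matters under d2; compose those maps.
u1: after 1 affine step, its disk has center (0, 0), radius 1/10
u3: after 2 affine steps, its disk has center (-13/24, -7/24), radius 1/108
u2: after 2 affine steps, its disk has center (-13/24, -1/4), radius 1/144


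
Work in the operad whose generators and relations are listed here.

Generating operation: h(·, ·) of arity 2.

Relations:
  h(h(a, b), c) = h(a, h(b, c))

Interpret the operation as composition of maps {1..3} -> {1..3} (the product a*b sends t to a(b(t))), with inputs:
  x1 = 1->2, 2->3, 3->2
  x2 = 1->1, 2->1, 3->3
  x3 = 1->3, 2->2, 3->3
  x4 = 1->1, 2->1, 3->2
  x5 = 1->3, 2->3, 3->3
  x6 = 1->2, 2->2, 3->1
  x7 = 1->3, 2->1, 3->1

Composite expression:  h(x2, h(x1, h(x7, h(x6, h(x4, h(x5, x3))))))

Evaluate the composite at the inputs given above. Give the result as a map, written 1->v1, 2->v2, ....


1->1, 2->1, 3->1

h(x5, x3) = 1->3, 2->3, 3->3
h(x4, h(x5, x3)) = 1->2, 2->2, 3->2
h(x6, h(x4, h(x5, x3))) = 1->2, 2->2, 3->2
h(x7, h(x6, h(x4, h(x5, x3)))) = 1->1, 2->1, 3->1
h(x1, h(x7, h(x6, h(x4, h(x5, x3))))) = 1->2, 2->2, 3->2
h(x2, h(x1, h(x7, h(x6, h(x4, h(x5, x3)))))) = 1->1, 2->1, 3->1


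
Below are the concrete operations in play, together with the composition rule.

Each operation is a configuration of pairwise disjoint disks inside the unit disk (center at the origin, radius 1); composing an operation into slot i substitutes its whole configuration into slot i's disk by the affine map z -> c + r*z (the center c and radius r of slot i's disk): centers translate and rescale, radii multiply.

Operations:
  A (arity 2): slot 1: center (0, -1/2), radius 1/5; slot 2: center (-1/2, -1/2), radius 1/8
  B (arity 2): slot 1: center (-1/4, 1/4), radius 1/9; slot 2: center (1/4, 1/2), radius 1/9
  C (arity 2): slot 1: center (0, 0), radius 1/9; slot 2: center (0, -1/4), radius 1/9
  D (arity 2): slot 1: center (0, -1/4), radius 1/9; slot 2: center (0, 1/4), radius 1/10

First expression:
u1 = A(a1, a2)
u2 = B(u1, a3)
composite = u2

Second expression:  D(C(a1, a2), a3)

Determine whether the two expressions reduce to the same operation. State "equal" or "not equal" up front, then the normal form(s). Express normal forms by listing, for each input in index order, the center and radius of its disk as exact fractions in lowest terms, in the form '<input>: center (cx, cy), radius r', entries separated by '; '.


not equal; first: a1: center (-1/4, 7/36), radius 1/45; a2: center (-11/36, 7/36), radius 1/72; a3: center (1/4, 1/2), radius 1/9; second: a1: center (0, -1/4), radius 1/81; a2: center (0, -5/18), radius 1/81; a3: center (0, 1/4), radius 1/10


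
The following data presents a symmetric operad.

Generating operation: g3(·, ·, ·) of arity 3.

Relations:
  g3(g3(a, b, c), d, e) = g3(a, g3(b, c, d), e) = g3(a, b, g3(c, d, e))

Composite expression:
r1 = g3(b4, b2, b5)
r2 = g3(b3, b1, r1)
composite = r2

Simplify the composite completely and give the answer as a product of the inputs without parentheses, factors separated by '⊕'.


b3 ⊕ b1 ⊕ b4 ⊕ b2 ⊕ b5

All parenthesizations of g3 agree; list the b-inputs left to right.
g3(b4, b2, b5) collapses to b4 ⊕ b2 ⊕ b5
g3(b3, b1, g3(b4, b2, b5)) collapses to b3 ⊕ b1 ⊕ b4 ⊕ b2 ⊕ b5


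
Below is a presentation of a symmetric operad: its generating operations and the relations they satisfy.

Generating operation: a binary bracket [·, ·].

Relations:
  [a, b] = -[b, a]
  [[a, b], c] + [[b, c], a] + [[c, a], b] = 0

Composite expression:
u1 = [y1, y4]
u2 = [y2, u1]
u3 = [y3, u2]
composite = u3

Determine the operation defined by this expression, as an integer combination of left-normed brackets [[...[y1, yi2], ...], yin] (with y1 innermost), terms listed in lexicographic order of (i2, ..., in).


[[[y1, y4], y2], y3]

Antisymmetry and Jacobi reduce to y1-anchored left-normed brackets.
Composite bracket: [y3, [y2, [y1, y4]]]
Applying ab - ba throughout gives 8 signed words (2^3 = 8).
Keep just the words that open with y1:
  from y1y4y2y3, sign +1: term +[[[y1, y4], y2], y3]


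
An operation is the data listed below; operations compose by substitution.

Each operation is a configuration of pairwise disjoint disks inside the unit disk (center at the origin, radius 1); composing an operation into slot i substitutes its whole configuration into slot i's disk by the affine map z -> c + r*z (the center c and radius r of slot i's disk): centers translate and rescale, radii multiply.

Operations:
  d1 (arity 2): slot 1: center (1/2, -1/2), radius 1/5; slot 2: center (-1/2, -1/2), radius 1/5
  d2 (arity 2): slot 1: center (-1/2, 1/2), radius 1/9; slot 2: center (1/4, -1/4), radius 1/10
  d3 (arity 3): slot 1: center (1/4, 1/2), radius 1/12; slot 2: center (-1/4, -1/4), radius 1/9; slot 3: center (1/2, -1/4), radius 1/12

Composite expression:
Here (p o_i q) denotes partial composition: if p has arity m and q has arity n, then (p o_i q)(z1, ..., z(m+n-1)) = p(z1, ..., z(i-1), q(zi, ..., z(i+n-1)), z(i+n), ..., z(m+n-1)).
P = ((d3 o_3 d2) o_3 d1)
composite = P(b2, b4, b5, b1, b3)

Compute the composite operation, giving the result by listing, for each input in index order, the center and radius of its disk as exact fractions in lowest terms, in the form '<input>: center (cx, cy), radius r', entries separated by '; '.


b1: center (49/108, -23/108), radius 1/540; b2: center (1/4, 1/2), radius 1/12; b3: center (25/48, -13/48), radius 1/120; b4: center (-1/4, -1/4), radius 1/9; b5: center (25/54, -23/108), radius 1/540


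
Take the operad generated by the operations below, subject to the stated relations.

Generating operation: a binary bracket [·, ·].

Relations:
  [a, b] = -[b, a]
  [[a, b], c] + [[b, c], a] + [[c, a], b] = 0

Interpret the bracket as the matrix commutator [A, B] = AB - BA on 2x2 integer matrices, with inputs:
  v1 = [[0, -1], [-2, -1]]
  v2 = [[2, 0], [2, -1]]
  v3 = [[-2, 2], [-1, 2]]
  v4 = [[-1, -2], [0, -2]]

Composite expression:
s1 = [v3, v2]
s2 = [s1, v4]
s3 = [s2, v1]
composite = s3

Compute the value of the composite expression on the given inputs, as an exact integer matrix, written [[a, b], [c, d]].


[[25, -10], [45, -25]]


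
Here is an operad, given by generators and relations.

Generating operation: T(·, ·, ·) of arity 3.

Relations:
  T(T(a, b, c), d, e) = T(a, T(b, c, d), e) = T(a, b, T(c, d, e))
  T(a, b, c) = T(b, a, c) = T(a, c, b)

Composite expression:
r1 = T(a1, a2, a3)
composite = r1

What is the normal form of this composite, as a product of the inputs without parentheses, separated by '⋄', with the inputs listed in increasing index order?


Reordering under T is free, so list the a-inputs canonically.
T(a1, a2, a3) spells out as a1 ⋄ a2 ⋄ a3
commutativity sorts the factors: a1 ⋄ a2 ⋄ a3

a1 ⋄ a2 ⋄ a3


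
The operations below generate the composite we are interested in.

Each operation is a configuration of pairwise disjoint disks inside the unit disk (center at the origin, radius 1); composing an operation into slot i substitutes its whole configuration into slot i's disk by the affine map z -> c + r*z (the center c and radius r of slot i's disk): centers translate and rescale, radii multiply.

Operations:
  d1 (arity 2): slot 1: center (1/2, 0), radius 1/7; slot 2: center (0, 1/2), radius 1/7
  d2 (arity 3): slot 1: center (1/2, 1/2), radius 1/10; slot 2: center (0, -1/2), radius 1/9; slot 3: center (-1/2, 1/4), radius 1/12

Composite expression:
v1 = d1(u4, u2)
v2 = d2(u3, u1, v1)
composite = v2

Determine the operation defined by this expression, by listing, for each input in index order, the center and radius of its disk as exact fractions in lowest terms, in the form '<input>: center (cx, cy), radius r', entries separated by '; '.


u1: center (0, -1/2), radius 1/9; u2: center (-1/2, 7/24), radius 1/84; u3: center (1/2, 1/2), radius 1/10; u4: center (-11/24, 1/4), radius 1/84

Each u-disk chains the slot maps above it in d2; radii multiply.
input u3: applying the 1 nested substitution gives center (1/2, 1/2), radius 1/10
input u1: applying the 1 nested substitution gives center (0, -1/2), radius 1/9
input u4: applying the 2 nested substitutions gives center (-11/24, 1/4), radius 1/84
input u2: applying the 2 nested substitutions gives center (-1/2, 7/24), radius 1/84


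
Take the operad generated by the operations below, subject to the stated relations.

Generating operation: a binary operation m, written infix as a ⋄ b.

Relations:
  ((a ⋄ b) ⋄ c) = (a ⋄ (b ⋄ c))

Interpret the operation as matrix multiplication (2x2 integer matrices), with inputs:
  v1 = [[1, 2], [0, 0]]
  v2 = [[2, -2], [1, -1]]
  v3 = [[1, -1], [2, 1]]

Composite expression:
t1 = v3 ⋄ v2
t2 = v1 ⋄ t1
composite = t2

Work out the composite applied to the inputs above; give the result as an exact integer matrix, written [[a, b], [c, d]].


[[11, -11], [0, 0]]

(v3 ⋄ v2) = [[1, -1], [5, -5]]
(v1 ⋄ (v3 ⋄ v2)) = [[11, -11], [0, 0]]


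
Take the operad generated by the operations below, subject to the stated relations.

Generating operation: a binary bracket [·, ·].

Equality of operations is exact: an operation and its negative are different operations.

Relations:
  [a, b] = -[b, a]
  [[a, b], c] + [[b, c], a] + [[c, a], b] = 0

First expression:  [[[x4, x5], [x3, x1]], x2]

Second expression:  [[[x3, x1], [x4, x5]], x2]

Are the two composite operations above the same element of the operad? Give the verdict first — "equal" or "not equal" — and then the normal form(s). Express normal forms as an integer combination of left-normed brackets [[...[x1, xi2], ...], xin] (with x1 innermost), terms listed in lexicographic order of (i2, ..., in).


The first composite normalizes to [[[[x1, x3], x4], x5], x2] - [[[[x1, x3], x5], x4], x2]
The second composite normalizes to -[[[[x1, x3], x4], x5], x2] + [[[[x1, x3], x5], x4], x2]
Distinct normal forms: not equal.

not equal; the first gives [[[[x1, x3], x4], x5], x2] - [[[[x1, x3], x5], x4], x2] and the second -[[[[x1, x3], x4], x5], x2] + [[[[x1, x3], x5], x4], x2]


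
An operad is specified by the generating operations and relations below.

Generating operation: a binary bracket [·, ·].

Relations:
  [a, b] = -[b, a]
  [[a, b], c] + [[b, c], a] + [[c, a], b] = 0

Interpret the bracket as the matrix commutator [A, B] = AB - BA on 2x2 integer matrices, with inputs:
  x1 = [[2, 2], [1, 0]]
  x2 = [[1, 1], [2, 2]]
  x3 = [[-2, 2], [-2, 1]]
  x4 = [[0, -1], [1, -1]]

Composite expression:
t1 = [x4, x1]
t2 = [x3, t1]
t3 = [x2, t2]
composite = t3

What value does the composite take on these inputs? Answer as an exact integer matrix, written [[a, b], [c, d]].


[x4, x1] = [[-3, 4], [1, 3]]
[x3, [x4, x1]] = [[10, 0], [15, -10]]
[x2, [x3, [x4, x1]]] = [[15, -20], [55, -15]]

[[15, -20], [55, -15]]


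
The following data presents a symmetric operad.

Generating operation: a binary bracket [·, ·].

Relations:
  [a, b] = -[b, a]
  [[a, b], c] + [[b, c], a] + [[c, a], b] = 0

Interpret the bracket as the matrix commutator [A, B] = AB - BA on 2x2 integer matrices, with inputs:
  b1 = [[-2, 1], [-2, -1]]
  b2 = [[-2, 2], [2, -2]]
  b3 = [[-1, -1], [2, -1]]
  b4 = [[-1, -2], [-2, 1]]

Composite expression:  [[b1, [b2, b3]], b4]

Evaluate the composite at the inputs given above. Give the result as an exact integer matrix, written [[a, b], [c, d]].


[[-24, -24], [48, 24]]

[b2, b3] = [[6, 0], [0, -6]]
[b1, [b2, b3]] = [[0, -12], [-24, 0]]
[[b1, [b2, b3]], b4] = [[-24, -24], [48, 24]]


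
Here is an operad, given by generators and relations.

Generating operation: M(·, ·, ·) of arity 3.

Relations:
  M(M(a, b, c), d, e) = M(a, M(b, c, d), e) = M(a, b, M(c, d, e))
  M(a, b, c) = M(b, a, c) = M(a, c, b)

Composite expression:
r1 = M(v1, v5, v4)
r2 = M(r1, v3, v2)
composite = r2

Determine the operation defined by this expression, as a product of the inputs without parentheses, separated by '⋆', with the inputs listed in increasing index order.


v1 ⋆ v2 ⋆ v3 ⋆ v4 ⋆ v5

Shape and order are irrelevant to M; the v-input set decides.
M(v1, v5, v4) collapses to v1 ⋆ v5 ⋆ v4
M(M(v1, v5, v4), v3, v2) collapses to v1 ⋆ v5 ⋆ v4 ⋆ v3 ⋆ v2
reordering the factors by index: v1 ⋆ v2 ⋆ v3 ⋆ v4 ⋆ v5


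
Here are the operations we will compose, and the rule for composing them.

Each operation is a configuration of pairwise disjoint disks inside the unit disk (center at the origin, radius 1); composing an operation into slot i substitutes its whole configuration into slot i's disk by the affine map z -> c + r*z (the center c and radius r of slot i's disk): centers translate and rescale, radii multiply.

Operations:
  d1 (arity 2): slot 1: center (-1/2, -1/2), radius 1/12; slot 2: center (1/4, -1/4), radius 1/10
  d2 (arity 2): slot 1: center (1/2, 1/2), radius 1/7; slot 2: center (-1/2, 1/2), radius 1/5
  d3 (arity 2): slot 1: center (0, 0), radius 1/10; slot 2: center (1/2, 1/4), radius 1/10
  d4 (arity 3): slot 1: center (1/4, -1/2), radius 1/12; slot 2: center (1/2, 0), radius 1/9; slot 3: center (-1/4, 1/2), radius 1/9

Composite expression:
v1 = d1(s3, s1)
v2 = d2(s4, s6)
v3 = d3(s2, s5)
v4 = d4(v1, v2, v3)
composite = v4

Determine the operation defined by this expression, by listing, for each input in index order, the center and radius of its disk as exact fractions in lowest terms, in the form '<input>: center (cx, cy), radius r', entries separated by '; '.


s1: center (13/48, -25/48), radius 1/120; s2: center (-1/4, 1/2), radius 1/90; s3: center (5/24, -13/24), radius 1/144; s4: center (5/9, 1/18), radius 1/63; s5: center (-7/36, 19/36), radius 1/90; s6: center (4/9, 1/18), radius 1/45


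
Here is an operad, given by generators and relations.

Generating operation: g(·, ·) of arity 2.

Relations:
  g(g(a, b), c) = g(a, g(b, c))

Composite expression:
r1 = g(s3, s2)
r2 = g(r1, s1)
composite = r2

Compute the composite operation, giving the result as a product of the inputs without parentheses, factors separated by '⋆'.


s3 ⋆ s2 ⋆ s1


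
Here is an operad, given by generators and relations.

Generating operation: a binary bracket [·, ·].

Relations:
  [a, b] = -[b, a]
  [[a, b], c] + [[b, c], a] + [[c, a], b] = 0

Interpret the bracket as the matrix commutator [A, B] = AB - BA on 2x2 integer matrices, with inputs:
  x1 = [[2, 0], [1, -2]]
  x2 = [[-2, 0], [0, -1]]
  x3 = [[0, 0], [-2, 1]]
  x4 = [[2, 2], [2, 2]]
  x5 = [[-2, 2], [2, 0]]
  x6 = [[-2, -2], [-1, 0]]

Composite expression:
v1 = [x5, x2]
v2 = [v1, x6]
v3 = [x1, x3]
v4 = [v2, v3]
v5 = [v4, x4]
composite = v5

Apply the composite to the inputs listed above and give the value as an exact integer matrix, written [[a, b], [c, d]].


[[-168, 112], [-112, 168]]

[x5, x2] = [[0, 2], [-2, 0]]
[[x5, x2], x6] = [[-6, 4], [4, 6]]
[x1, x3] = [[0, 0], [7, 0]]
[[[x5, x2], x6], [x1, x3]] = [[28, 0], [84, -28]]
[[[[x5, x2], x6], [x1, x3]], x4] = [[-168, 112], [-112, 168]]


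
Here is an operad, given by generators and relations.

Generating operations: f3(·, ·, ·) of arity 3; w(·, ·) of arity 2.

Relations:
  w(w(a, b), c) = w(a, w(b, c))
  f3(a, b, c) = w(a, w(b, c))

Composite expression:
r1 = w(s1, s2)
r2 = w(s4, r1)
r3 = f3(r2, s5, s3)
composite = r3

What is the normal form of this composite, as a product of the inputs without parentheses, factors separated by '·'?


s4 · s1 · s2 · s5 · s3


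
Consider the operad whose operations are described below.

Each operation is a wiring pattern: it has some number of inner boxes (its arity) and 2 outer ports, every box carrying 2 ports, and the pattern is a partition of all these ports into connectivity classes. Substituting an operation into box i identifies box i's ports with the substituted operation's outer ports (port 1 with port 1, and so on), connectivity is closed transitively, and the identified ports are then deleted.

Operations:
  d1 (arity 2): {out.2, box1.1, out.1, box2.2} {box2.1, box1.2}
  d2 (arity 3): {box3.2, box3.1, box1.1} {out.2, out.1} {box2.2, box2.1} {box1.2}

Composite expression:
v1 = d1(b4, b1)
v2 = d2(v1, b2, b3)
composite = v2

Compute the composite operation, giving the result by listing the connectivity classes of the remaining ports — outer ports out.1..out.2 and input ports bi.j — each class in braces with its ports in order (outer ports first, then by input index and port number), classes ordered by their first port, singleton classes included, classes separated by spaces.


{out.1, out.2} {b1.1, b4.2} {b1.2, b3.1, b3.2, b4.1} {b2.1, b2.2}

Substituting into d2 glues patterns; closure does the rest.
stage d1: inputs (b4, b1), connectivity {out.1, out.2, b1.2, b4.1} {b1.1, b4.2}, out.j its boundary
stage d2: inputs (b4, b1, b2, b3), connectivity {out.1, out.2} {b1.1, b4.2} {b1.2, b3.1, b3.2, b4.1} {b2.1, b2.2}, out.j its boundary


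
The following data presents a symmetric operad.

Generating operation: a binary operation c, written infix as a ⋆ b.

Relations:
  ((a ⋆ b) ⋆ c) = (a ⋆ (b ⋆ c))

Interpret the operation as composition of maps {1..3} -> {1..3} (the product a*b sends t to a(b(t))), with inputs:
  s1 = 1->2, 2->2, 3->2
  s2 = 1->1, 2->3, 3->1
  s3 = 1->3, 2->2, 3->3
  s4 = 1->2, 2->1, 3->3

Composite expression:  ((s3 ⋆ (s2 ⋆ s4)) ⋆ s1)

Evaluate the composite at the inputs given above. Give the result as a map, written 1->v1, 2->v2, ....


1->3, 2->3, 3->3

(s2 ⋆ s4) = 1->3, 2->1, 3->1
(s3 ⋆ (s2 ⋆ s4)) = 1->3, 2->3, 3->3
((s3 ⋆ (s2 ⋆ s4)) ⋆ s1) = 1->3, 2->3, 3->3


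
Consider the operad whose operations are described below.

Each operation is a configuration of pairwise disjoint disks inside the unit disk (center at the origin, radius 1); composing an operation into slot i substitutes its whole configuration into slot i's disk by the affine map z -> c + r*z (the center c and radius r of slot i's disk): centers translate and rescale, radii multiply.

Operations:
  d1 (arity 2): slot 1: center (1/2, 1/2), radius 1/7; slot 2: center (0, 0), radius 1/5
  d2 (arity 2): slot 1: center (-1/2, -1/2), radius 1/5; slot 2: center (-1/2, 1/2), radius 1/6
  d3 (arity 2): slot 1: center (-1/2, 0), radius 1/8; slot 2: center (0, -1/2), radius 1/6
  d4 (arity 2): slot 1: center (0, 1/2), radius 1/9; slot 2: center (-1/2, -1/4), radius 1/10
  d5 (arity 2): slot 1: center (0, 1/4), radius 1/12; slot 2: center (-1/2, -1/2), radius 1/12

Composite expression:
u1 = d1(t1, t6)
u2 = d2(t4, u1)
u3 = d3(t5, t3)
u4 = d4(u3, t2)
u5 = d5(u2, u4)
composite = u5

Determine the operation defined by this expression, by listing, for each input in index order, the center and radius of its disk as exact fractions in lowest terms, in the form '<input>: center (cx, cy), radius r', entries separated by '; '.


Below d5, radii multiply path by path; the t-disk centers shift.
input t4: applying the 2 nested substitutions gives center (-1/24, 5/24), radius 1/60
input t1: applying the 3 nested substitutions gives center (-5/144, 43/144), radius 1/504
input t6: applying the 3 nested substitutions gives center (-1/24, 7/24), radius 1/360
input t5: applying the 3 nested substitutions gives center (-109/216, -11/24), radius 1/864
input t3: applying the 3 nested substitutions gives center (-1/2, -25/54), radius 1/648
input t2: applying the 2 nested substitutions gives center (-13/24, -25/48), radius 1/120

t1: center (-5/144, 43/144), radius 1/504; t2: center (-13/24, -25/48), radius 1/120; t3: center (-1/2, -25/54), radius 1/648; t4: center (-1/24, 5/24), radius 1/60; t5: center (-109/216, -11/24), radius 1/864; t6: center (-1/24, 7/24), radius 1/360


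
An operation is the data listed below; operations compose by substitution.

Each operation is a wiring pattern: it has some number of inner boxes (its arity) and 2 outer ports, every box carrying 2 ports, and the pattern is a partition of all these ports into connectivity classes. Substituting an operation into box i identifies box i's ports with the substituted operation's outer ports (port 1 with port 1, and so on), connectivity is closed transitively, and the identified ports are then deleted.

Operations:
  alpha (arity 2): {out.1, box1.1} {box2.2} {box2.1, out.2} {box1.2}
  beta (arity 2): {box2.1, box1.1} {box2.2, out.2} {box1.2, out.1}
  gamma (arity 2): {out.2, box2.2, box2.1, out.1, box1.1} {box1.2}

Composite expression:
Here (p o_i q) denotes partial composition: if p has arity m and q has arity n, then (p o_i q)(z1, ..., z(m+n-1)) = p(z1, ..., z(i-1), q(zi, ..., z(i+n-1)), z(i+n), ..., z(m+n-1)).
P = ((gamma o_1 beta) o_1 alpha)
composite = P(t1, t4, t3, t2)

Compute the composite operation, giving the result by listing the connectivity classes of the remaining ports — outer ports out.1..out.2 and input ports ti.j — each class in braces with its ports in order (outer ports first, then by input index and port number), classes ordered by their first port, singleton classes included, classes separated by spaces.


{out.1, out.2, t2.1, t2.2, t4.1} {t1.1, t3.1} {t1.2} {t3.2} {t4.2}


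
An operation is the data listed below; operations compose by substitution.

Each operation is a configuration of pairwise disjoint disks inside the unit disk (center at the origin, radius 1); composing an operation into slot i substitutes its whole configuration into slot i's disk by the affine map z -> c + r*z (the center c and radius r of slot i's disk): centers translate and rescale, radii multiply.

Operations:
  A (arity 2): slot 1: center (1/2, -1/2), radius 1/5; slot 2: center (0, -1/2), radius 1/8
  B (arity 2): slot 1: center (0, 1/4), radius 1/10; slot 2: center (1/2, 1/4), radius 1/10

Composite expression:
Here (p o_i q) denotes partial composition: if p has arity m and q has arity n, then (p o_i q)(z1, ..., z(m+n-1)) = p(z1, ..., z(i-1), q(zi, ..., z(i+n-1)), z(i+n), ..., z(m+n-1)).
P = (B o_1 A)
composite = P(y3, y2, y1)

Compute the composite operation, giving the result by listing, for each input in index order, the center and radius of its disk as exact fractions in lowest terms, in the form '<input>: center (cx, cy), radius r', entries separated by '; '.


y1: center (1/2, 1/4), radius 1/10; y2: center (0, 1/5), radius 1/80; y3: center (1/20, 1/5), radius 1/50

Each y-disk chains the slot maps above it in B; radii multiply.
y3: after 2 affine steps, its disk has center (1/20, 1/5), radius 1/50
y2: after 2 affine steps, its disk has center (0, 1/5), radius 1/80
y1: after 1 affine step, its disk has center (1/2, 1/4), radius 1/10


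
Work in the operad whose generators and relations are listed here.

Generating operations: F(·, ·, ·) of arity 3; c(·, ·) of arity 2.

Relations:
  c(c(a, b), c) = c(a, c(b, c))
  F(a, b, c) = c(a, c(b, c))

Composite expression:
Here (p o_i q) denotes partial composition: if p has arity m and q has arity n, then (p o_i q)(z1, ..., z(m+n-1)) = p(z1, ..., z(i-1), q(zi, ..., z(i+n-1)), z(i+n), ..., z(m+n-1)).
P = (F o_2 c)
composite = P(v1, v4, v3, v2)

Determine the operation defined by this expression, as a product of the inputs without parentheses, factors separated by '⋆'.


Every regrouping of F is equal, so read the v-inputs in written order.
c(v4, v3) collapses to v4 ⋆ v3
F(v1, c(v4, v3), v2) collapses to v1 ⋆ v4 ⋆ v3 ⋆ v2

v1 ⋆ v4 ⋆ v3 ⋆ v2


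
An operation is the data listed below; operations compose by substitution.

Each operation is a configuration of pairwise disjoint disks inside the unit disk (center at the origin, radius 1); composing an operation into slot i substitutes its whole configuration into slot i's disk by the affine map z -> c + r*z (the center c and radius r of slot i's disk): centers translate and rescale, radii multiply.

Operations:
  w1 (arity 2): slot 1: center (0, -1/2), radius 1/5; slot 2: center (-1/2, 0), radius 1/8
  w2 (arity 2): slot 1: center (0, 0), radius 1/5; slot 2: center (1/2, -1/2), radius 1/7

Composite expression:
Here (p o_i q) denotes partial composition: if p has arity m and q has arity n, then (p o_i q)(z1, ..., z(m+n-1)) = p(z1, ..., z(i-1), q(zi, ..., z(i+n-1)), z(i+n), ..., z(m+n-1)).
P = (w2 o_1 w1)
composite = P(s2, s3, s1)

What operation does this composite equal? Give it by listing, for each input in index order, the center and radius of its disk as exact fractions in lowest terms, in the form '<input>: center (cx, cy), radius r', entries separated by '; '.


s1: center (1/2, -1/2), radius 1/7; s2: center (0, -1/10), radius 1/25; s3: center (-1/10, 0), radius 1/40

Follow each s-input down from w2: c' goes to c + r*c', radius to r*r'.
for s2, the 2-step affine chain lands on center (0, -1/10), radius 1/25
for s3, the 2-step affine chain lands on center (-1/10, 0), radius 1/40
for s1, the 1-step affine chain lands on center (1/2, -1/2), radius 1/7


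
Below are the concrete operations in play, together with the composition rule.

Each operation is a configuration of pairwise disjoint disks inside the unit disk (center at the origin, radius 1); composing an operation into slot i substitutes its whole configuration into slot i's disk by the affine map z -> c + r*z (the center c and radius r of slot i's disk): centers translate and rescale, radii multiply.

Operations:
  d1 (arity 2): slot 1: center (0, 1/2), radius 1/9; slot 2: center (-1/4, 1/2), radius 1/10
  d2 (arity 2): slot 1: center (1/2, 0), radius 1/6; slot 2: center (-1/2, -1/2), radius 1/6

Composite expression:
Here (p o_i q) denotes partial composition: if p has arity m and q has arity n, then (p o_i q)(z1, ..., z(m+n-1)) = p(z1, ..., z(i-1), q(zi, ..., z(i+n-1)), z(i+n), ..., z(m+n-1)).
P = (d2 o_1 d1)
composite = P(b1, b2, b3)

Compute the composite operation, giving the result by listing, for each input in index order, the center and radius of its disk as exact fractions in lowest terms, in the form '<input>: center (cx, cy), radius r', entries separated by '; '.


Only the slot chain above each b matters under d2; compose those maps.
tracing b1 down its 2-map path: center (1/2, 1/12), radius 1/54
tracing b2 down its 2-map path: center (11/24, 1/12), radius 1/60
tracing b3 down its 1-map path: center (-1/2, -1/2), radius 1/6

b1: center (1/2, 1/12), radius 1/54; b2: center (11/24, 1/12), radius 1/60; b3: center (-1/2, -1/2), radius 1/6


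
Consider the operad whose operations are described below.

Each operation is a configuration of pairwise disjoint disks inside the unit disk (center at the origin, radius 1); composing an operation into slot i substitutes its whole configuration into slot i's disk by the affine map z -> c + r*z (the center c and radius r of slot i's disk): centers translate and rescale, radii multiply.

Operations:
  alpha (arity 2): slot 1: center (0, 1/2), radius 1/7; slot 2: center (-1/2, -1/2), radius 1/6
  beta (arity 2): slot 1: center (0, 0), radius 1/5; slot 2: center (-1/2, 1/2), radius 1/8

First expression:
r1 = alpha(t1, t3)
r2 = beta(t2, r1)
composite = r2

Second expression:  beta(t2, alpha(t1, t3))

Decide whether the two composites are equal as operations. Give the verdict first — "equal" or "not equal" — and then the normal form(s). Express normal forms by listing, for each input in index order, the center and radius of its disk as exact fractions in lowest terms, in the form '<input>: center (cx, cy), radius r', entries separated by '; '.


equal; both compose to t1: center (-1/2, 9/16), radius 1/56; t2: center (0, 0), radius 1/5; t3: center (-9/16, 7/16), radius 1/48


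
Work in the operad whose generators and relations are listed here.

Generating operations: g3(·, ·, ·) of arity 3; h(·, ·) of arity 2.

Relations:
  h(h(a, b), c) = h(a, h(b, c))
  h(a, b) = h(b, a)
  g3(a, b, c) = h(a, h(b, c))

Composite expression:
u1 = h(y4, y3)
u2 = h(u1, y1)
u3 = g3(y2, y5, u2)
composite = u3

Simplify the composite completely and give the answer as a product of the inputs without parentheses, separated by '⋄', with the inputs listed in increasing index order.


y1 ⋄ y2 ⋄ y3 ⋄ y4 ⋄ y5

Reordering under g3 is free, so list the y-inputs canonically.
h(y4, y3) flattens to y4 ⋄ y3
h(h(y4, y3), y1) flattens to y4 ⋄ y3 ⋄ y1
g3(y2, y5, h(h(y4, y3), y1)) flattens to y2 ⋄ y5 ⋄ y4 ⋄ y3 ⋄ y1
the factors in increasing index order: y1 ⋄ y2 ⋄ y3 ⋄ y4 ⋄ y5


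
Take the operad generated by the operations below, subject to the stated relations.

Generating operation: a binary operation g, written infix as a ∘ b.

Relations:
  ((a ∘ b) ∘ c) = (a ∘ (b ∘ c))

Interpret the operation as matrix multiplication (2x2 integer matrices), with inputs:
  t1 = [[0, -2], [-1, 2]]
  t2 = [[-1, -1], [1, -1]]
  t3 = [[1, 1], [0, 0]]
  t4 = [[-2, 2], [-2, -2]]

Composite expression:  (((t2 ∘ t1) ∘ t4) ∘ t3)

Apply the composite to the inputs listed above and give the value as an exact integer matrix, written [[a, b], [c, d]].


(t2 ∘ t1) = [[1, 0], [1, -4]]
((t2 ∘ t1) ∘ t4) = [[-2, 2], [6, 10]]
(((t2 ∘ t1) ∘ t4) ∘ t3) = [[-2, -2], [6, 6]]

[[-2, -2], [6, 6]]


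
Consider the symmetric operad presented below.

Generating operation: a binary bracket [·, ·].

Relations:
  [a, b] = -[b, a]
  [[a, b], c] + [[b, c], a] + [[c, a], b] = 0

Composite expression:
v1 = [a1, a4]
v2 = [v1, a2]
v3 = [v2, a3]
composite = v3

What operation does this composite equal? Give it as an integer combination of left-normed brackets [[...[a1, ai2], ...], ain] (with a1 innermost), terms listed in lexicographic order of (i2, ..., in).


Skip Jacobi rewriting: expand, keep a1-initial words, read off terms.
Composite bracket: [[[a1, a4], a2], a3]
Each bracket splits as ab - ba, giving 8 signed words (2^3 = 8).
Collect the words opening with a1:
  a1a4a2a3 (sign +1) contributes +[[[a1, a4], a2], a3]

[[[a1, a4], a2], a3]


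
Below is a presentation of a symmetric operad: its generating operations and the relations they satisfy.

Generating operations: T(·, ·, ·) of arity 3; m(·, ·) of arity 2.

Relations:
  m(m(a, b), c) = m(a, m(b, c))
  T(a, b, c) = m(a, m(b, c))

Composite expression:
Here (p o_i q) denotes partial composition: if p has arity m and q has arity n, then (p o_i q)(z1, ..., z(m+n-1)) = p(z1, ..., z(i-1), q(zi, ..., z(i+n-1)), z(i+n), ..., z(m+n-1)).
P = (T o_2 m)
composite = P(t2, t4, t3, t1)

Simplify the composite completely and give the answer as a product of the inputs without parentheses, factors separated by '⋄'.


t2 ⋄ t4 ⋄ t3 ⋄ t1

Under associativity of T, the answer is the t's in reading order.
m(t4, t3) reduces to t4 ⋄ t3
T(t2, m(t4, t3), t1) reduces to t2 ⋄ t4 ⋄ t3 ⋄ t1


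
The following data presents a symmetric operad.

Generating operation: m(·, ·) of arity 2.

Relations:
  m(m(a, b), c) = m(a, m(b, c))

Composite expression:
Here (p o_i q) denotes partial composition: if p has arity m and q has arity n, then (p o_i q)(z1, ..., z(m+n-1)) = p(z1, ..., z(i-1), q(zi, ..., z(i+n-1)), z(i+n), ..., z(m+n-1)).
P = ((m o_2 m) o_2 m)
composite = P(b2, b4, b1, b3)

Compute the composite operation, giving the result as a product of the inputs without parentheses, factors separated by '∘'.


b2 ∘ b4 ∘ b1 ∘ b3

All parenthesizations of m agree; list the b-inputs left to right.
m(b4, b1) flattens to b4 ∘ b1
m(m(b4, b1), b3) flattens to b4 ∘ b1 ∘ b3
m(b2, m(m(b4, b1), b3)) flattens to b2 ∘ b4 ∘ b1 ∘ b3


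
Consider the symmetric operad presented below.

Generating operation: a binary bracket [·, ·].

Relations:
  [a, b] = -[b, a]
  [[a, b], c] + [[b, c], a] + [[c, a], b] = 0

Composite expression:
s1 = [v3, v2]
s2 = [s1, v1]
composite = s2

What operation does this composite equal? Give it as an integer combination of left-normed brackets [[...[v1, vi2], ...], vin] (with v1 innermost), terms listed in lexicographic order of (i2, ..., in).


[[v1, v2], v3] - [[v1, v3], v2]

A multilinear Lie element is pinned by v1-initial words (v1 innermost).
Composite bracket: [[v3, v2], v1]
The bracket unfolds into 4 signed words via [a, b] = ab - ba (2^2 = 4).
Only words starting with v1 matter:
  word v1v2v3 has sign +1, contributing +[[v1, v2], v3]
  word v1v3v2 has sign -1, contributing -[[v1, v3], v2]


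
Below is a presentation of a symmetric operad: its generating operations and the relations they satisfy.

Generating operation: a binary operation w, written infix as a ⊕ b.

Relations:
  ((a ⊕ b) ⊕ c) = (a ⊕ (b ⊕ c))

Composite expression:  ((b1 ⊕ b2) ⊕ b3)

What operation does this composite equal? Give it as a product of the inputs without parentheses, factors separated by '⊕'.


b1 ⊕ b2 ⊕ b3


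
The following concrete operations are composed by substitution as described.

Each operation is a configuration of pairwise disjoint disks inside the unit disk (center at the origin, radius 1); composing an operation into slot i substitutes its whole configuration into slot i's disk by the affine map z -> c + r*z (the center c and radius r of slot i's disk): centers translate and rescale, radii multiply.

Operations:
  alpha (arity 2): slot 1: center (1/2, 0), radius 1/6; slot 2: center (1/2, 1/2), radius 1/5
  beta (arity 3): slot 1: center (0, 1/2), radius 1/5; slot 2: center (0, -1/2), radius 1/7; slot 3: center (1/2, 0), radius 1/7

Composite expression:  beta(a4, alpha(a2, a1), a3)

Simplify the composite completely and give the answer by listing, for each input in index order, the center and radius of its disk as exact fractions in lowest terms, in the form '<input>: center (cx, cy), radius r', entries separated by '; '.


Each a-disk chains the slot maps above it in beta; radii multiply.
a4: after 1 affine step, its disk has center (0, 1/2), radius 1/5
a2: after 2 affine steps, its disk has center (1/14, -1/2), radius 1/42
a1: after 2 affine steps, its disk has center (1/14, -3/7), radius 1/35
a3: after 1 affine step, its disk has center (1/2, 0), radius 1/7

a1: center (1/14, -3/7), radius 1/35; a2: center (1/14, -1/2), radius 1/42; a3: center (1/2, 0), radius 1/7; a4: center (0, 1/2), radius 1/5


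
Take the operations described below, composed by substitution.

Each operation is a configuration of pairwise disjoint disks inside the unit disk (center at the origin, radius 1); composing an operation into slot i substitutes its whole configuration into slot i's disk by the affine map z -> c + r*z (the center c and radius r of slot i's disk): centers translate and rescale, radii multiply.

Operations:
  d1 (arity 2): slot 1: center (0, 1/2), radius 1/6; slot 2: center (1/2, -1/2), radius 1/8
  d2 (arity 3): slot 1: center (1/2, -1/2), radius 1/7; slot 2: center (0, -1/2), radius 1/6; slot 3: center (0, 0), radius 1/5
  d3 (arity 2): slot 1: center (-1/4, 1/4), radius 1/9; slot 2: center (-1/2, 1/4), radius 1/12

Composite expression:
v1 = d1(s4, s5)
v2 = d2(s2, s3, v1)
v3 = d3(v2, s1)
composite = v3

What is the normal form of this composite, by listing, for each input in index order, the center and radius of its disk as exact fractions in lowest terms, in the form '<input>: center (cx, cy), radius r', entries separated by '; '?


s1: center (-1/2, 1/4), radius 1/12; s2: center (-7/36, 7/36), radius 1/63; s3: center (-1/4, 7/36), radius 1/54; s4: center (-1/4, 47/180), radius 1/270; s5: center (-43/180, 43/180), radius 1/360

Follow each s-input down from d3: c' goes to c + r*c', radius to r*r'.
s2: after 2 affine steps, its disk has center (-7/36, 7/36), radius 1/63
s3: after 2 affine steps, its disk has center (-1/4, 7/36), radius 1/54
s4: after 3 affine steps, its disk has center (-1/4, 47/180), radius 1/270
s5: after 3 affine steps, its disk has center (-43/180, 43/180), radius 1/360
s1: after 1 affine step, its disk has center (-1/2, 1/4), radius 1/12


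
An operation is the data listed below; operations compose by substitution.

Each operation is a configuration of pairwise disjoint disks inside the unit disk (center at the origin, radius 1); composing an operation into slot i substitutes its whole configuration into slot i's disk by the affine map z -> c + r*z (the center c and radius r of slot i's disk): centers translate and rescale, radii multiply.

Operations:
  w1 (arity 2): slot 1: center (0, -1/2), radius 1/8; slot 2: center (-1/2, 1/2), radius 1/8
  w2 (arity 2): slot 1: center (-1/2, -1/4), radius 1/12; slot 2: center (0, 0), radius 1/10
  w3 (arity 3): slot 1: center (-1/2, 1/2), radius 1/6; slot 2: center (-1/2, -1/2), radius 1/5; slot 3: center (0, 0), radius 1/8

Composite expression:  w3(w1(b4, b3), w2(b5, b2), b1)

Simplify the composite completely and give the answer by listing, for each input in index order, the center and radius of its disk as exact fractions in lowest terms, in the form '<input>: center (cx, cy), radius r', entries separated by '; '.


b1: center (0, 0), radius 1/8; b2: center (-1/2, -1/2), radius 1/50; b3: center (-7/12, 7/12), radius 1/48; b4: center (-1/2, 5/12), radius 1/48; b5: center (-3/5, -11/20), radius 1/60


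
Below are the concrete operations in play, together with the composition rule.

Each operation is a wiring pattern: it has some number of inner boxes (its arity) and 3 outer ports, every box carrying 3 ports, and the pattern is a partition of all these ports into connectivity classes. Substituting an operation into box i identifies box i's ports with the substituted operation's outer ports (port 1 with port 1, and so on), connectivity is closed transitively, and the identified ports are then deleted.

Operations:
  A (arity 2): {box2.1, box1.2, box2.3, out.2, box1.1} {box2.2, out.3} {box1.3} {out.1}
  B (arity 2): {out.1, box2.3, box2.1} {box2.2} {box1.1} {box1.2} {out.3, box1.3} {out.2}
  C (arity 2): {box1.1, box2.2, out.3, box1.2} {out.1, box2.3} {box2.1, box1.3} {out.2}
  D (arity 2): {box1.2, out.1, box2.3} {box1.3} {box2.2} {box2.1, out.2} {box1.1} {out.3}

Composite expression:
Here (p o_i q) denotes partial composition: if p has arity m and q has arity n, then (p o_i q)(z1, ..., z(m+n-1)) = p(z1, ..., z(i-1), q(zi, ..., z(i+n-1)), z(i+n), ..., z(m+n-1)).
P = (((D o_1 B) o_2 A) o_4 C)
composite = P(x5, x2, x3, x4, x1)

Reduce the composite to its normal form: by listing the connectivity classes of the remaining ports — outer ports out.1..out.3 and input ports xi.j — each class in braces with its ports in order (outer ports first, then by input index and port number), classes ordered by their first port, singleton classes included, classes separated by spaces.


Connectivity passes through glued D-boundaries; trace each wire chain.
the subtree at A composes to {out.1} {out.2, x2.1, x2.2, x3.1, x3.3} {out.3, x3.2} {x2.3} on (x2, x3); out.j = own outer ports
the subtree at B composes to {out.1, x3.2} {out.2} {out.3, x5.3} {x2.1, x2.2, x3.1, x3.3} {x2.3} {x5.1} {x5.2} on (x5, x2, x3); out.j = own outer ports
the subtree at C composes to {out.1, x1.3} {out.2} {out.3, x1.2, x4.1, x4.2} {x1.1, x4.3} on (x4, x1); out.j = own outer ports
the subtree at D composes to {out.1, x1.2, x4.1, x4.2} {out.2, x1.3} {out.3} {x1.1, x4.3} {x2.1, x2.2, x3.1, x3.3} {x2.3} {x3.2} {x5.1} {x5.2} {x5.3} on (x5, x2, x3, x4, x1); out.j = own outer ports

{out.1, x1.2, x4.1, x4.2} {out.2, x1.3} {out.3} {x1.1, x4.3} {x2.1, x2.2, x3.1, x3.3} {x2.3} {x3.2} {x5.1} {x5.2} {x5.3}


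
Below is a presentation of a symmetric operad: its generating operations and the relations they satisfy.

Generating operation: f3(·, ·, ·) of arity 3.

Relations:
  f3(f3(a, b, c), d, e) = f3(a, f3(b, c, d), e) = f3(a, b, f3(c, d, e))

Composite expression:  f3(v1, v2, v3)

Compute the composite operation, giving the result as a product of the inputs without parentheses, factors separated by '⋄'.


v1 ⋄ v2 ⋄ v3

Associativity of f3 dissolves the nesting; only the v-input order survives.
f3(v1, v2, v3) spells out as v1 ⋄ v2 ⋄ v3
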